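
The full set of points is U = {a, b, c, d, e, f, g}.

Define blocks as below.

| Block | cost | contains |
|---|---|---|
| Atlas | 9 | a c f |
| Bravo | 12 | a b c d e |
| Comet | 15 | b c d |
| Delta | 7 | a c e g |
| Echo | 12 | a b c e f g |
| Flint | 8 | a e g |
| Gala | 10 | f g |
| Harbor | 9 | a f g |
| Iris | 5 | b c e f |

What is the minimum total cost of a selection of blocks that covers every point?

Bravo, Harbor together cover every point (Bravo ∪ Harbor = {a, b, c, d, e, f, g}); total cost 12 + 9 = 21.
The greedy pick Iris, Delta, Bravo costs 24; no covering selection beats 21.

21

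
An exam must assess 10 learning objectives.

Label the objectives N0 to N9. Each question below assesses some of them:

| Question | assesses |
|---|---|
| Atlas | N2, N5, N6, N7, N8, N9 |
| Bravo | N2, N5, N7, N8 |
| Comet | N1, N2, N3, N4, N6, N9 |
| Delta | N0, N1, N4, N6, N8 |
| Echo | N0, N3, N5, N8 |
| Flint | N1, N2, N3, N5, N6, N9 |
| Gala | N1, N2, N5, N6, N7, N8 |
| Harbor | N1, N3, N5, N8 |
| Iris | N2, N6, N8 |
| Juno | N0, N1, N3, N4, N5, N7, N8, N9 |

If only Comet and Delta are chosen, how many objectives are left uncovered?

2

Union of Comet, Delta = {N0, N1, N2, N3, N4, N6, N8, N9}.
Not covered: N5, N7 — 2 objectives.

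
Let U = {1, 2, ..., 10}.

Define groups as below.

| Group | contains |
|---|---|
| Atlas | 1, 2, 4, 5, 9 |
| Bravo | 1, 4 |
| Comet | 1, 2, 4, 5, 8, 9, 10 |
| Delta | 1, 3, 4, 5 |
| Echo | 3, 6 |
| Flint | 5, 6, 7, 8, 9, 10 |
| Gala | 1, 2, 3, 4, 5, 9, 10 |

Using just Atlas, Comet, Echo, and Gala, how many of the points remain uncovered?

1

Union of Atlas, Comet, Echo, Gala = {1, 2, 3, 4, 5, 6, 8, 9, 10}.
Not covered: 7 — 1 point.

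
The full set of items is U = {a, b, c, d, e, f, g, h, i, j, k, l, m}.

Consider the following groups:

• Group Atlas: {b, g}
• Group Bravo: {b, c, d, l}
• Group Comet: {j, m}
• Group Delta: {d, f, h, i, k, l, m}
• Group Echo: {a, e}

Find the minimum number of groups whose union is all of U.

5

Atlas and Bravo and Comet and Delta and Echo together: Atlas ∪ Bravo ∪ Comet ∪ Delta ∪ Echo = {a, b, c, d, e, f, g, h, i, j, k, l, m} — every item is covered.
No 4 of the 5 groups cover everything (all 5 combinations miss at least one item), so 5 is optimal.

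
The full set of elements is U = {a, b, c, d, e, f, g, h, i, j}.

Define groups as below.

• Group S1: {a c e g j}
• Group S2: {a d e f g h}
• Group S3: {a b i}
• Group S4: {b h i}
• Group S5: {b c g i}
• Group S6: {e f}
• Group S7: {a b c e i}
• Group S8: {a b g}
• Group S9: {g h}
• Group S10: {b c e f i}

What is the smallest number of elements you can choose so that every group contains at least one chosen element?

3

Take T = {b, e, h}. Each listed group contains at least one of these, so T is a hitting set of size 3.
The groups S3, S6, S9 are pairwise disjoint, so any hitting set needs a separate element for each — at least 3. Hence 3 is optimal.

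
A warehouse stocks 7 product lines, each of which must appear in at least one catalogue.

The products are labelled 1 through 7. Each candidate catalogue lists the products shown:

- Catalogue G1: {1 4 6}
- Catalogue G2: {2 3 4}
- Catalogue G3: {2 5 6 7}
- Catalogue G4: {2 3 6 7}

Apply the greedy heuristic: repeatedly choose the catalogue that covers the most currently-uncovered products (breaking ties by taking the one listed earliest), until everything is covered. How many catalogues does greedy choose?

Greedy: pick G3 (covers 4 new) → pick G1 (covers 2 new) → pick G2 (covers 1 new). Total picks: 3.

3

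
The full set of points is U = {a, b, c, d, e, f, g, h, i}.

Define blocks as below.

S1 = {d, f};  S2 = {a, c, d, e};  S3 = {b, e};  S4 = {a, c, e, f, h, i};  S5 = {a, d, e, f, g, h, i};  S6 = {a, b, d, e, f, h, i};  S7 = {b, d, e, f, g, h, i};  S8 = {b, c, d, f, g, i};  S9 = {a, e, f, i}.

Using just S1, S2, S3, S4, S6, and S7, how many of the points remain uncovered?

Union of S1, S2, S3, S4, S6, S7 = {a, b, c, d, e, f, g, h, i} — that's every point, so 0 are uncovered.

0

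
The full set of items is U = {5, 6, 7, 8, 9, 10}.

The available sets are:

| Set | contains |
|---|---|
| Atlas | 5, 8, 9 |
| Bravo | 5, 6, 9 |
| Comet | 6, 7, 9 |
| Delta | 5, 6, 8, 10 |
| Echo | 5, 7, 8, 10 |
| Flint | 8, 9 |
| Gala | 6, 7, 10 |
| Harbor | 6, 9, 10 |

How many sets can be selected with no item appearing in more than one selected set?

2

Atlas, Gala are pairwise disjoint (Atlas={5,8,9}; Gala={6,7,10}).
Every remaining set overlaps one of these, and no 3 of the listed sets are pairwise disjoint, so 2 is the maximum.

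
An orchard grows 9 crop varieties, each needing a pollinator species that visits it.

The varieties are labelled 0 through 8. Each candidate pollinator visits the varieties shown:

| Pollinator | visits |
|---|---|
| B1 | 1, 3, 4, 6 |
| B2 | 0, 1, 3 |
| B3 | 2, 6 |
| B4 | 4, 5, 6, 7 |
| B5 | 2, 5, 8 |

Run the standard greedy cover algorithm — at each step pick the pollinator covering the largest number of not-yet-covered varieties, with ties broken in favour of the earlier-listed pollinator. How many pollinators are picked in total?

4

Greedy: pick B1 (covers 4 new) → pick B5 (covers 3 new) → pick B2 (covers 1 new) → pick B4 (covers 1 new). Total picks: 4.
(The true minimum cover uses only 3 pollinators, so greedy is not optimal here.)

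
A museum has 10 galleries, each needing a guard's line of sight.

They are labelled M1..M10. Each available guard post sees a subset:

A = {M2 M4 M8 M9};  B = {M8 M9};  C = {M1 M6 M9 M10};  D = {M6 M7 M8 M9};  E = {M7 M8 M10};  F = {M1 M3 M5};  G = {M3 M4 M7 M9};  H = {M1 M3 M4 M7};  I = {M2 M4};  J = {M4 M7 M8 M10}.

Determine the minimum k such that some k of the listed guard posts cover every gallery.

D and F and I and J together: D ∪ F ∪ I ∪ J = {M1, M2, M3, M4, M5, M6, M7, M8, M9, M10} — every gallery is covered.
No 3 of the 10 guard posts cover everything (all 120 combinations miss at least one gallery), so 4 is optimal.

4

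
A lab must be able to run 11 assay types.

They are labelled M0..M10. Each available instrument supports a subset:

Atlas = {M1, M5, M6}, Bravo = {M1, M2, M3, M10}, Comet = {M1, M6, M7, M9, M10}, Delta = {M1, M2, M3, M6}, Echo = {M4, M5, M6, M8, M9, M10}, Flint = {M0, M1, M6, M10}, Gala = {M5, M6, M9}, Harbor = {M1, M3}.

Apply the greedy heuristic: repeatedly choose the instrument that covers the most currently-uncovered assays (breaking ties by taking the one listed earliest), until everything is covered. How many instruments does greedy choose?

Greedy: pick Echo (covers 6 new) → pick Bravo (covers 3 new) → pick Comet (covers 1 new) → pick Flint (covers 1 new). Total picks: 4.

4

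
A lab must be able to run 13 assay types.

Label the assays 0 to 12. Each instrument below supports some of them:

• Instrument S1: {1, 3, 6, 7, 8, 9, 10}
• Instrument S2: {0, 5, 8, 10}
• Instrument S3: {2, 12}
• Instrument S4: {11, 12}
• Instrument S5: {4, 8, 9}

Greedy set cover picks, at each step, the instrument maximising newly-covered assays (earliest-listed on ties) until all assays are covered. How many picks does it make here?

5

Greedy: pick S1 (covers 7 new) → pick S2 (covers 2 new) → pick S3 (covers 2 new) → pick S4 (covers 1 new) → pick S5 (covers 1 new). Total picks: 5.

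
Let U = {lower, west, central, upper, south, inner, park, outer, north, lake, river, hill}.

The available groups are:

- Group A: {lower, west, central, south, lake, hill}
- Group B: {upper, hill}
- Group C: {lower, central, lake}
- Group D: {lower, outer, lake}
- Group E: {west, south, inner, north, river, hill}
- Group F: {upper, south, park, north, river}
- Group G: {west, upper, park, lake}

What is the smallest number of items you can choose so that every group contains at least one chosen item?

3

The 3 items {lake, river, hill} hit every group.
No choice of 2 items meets every group, so 3 is the minimum.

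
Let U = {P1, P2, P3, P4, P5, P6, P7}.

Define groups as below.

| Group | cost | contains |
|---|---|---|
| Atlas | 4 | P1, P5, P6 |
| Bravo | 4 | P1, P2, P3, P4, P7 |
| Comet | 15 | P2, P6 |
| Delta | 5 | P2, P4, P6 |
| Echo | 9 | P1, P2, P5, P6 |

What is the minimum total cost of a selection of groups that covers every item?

Atlas, Bravo together cover every item (Atlas ∪ Bravo = {P1, P2, P3, P4, P5, P6, P7}); total cost 4 + 4 = 8.
No covering selection has total cost below 8.

8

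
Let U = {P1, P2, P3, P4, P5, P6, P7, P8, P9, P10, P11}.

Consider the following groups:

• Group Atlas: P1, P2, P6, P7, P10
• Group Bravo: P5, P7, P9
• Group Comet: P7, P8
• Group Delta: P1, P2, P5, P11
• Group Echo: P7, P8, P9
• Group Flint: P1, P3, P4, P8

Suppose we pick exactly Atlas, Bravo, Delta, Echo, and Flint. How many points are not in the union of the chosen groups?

0

Union of Atlas, Bravo, Delta, Echo, Flint = {P1, P2, P3, P4, P5, P6, P7, P8, P9, P10, P11} — that's every point, so 0 are uncovered.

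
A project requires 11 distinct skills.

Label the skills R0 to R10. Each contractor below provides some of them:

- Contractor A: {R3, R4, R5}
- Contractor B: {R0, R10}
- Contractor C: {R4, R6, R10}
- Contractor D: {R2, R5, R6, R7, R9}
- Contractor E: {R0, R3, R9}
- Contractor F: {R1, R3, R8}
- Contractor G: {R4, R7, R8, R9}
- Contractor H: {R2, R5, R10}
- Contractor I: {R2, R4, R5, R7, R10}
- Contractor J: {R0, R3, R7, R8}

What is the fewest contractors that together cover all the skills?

4

Take {C, E, F, I}. Their union is {R0, R1, R2, R3, R4, R5, R6, R7, R8, R9, R10}, which is all 11 skills.
No 3 of the 10 contractors cover everything (all 120 combinations miss at least one skill), so 4 is optimal.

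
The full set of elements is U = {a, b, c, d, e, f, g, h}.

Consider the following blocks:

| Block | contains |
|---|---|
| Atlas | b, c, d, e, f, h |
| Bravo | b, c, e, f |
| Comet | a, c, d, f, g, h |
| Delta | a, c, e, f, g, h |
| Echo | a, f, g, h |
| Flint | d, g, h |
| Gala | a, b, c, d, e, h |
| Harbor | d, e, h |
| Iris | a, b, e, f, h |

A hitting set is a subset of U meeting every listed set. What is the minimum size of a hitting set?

Take T = {d, f}. Each listed block contains at least one of these, so T is a hitting set of size 2.
The blocks Bravo, Flint are pairwise disjoint, so any hitting set needs a separate element for each — at least 2. Hence 2 is optimal.

2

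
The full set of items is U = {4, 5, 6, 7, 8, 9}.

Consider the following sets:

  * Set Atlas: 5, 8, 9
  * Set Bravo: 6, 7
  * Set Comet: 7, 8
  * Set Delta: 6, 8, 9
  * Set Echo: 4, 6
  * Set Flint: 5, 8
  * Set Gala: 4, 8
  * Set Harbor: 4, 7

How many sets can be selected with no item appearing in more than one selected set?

Atlas, Echo are pairwise disjoint (Atlas={5,8,9}; Echo={4,6}).
Every remaining set overlaps one of these, and no 3 of the listed sets are pairwise disjoint, so 2 is the maximum.

2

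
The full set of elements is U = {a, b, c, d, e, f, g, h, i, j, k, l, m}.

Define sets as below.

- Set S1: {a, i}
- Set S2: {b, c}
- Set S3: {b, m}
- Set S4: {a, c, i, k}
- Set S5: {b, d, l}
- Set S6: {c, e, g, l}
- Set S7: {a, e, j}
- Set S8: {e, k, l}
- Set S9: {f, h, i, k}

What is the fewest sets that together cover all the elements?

5

Take {S3, S5, S6, S7, S9}. Their union is {a, b, c, d, e, f, g, h, i, j, k, l, m}, which is all 13 elements.
No 4 of the 9 sets cover everything (all 126 combinations miss at least one element), so 5 is optimal.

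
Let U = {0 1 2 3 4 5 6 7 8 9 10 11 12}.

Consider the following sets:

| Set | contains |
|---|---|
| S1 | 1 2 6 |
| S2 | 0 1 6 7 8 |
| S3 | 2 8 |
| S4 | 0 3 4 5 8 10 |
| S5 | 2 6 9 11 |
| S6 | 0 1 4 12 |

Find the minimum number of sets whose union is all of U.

S2 and S4 and S5 and S6 together: S2 ∪ S4 ∪ S5 ∪ S6 = {0, 1, 2, 3, 4, 5, 6, 7, 8, 9, 10, 11, 12} — every point is covered.
Only S6 contains 12, so S6 is forced; the remaining 9 points need at least 3 more sets (each remaining set adds at most 4) — so at least 4 sets are needed, and 4 is optimal.

4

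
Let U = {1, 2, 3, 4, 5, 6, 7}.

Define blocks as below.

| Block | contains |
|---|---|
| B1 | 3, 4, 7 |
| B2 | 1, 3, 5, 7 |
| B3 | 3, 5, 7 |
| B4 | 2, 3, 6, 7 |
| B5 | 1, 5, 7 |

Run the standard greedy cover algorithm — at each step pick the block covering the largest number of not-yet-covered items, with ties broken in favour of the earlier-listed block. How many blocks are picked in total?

3

Greedy: pick B2 (covers 4 new) → pick B4 (covers 2 new) → pick B1 (covers 1 new). Total picks: 3.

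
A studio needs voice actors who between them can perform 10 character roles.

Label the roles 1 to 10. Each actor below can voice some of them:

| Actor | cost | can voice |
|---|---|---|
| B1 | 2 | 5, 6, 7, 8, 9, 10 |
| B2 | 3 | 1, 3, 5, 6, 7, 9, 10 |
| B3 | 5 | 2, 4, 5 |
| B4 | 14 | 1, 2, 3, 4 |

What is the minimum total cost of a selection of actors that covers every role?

10

B1, B2, B3 together cover every role (B1 ∪ B2 ∪ B3 = {1, 2, 3, 4, 5, 6, 7, 8, 9, 10}); total cost 2 + 3 + 5 = 10.
No covering selection has total cost below 10.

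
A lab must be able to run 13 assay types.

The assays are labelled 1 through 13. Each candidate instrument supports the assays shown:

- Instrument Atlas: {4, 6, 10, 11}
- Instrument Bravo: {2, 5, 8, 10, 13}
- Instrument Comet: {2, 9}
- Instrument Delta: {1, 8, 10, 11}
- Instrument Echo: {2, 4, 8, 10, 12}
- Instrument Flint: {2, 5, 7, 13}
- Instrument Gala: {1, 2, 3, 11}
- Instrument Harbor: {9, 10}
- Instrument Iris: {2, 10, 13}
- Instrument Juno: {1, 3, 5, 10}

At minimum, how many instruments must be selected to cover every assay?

5

Take {Atlas, Comet, Echo, Flint, Juno}. Their union is {1, 2, 3, 4, 5, 6, 7, 8, 9, 10, 11, 12, 13}, which is all 13 assays.
No 4 of the 10 instruments cover everything (all 210 combinations miss at least one assay), so 5 is optimal.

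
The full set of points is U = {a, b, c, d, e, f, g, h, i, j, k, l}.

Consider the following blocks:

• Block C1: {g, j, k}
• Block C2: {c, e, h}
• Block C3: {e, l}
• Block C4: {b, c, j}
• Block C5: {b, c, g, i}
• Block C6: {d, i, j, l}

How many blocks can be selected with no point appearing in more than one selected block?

2

C1, C3 are pairwise disjoint (C1={g,j,k}; C3={e,l}).
Every remaining block overlaps one of these, and no 3 of the listed blocks are pairwise disjoint, so 2 is the maximum.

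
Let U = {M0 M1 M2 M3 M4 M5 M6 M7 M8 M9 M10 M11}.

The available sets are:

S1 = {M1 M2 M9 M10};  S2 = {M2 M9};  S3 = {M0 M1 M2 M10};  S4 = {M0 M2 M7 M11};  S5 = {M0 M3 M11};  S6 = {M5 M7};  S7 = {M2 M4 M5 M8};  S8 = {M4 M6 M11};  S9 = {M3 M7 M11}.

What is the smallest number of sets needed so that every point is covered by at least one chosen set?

5

S1 and S4 and S5 and S7 and S8 together: S1 ∪ S4 ∪ S5 ∪ S7 ∪ S8 = {M0, M1, M2, M3, M4, M5, M6, M7, M8, M9, M10, M11} — every point is covered.
No 4 of the 9 sets cover everything (all 126 combinations miss at least one point), so 5 is optimal.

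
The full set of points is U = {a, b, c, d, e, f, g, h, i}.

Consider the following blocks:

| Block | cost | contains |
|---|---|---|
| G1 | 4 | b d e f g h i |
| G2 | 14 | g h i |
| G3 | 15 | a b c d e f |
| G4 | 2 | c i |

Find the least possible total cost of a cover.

19

G1, G3 together cover every point (G1 ∪ G3 = {a, b, c, d, e, f, g, h, i}); total cost 4 + 15 = 19.
The greedy pick G1, G4, G3 costs 21; no covering selection beats 19.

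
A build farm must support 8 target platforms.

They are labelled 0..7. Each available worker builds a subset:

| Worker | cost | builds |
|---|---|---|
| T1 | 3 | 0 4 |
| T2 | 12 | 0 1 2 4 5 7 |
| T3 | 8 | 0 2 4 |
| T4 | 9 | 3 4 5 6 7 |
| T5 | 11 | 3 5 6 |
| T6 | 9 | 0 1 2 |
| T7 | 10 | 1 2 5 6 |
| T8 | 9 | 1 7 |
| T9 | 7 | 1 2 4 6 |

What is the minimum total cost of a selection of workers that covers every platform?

18

T4, T6 together cover every platform (T4 ∪ T6 = {0, 1, 2, 3, 4, 5, 6, 7}); total cost 9 + 9 = 18.
The greedy pick T1, T4, T9 costs 19; no covering selection beats 18.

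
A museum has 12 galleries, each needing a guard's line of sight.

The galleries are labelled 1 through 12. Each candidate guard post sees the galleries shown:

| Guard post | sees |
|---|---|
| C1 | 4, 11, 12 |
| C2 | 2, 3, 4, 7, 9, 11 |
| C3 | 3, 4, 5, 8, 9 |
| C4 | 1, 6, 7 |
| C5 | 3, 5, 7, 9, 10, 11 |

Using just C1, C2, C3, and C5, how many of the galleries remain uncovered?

Union of C1, C2, C3, C5 = {2, 3, 4, 5, 7, 8, 9, 10, 11, 12}.
Not covered: 1, 6 — 2 galleries.

2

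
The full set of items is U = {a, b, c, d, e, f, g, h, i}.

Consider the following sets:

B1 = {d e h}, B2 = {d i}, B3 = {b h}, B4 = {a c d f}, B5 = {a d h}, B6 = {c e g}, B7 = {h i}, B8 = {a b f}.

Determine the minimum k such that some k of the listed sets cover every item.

B2 and B6 and B7 and B8 together: B2 ∪ B6 ∪ B7 ∪ B8 = {a, b, c, d, e, f, g, h, i} — every item is covered.
No 3 of the 8 sets cover everything (all 56 combinations miss at least one item), so 4 is optimal.

4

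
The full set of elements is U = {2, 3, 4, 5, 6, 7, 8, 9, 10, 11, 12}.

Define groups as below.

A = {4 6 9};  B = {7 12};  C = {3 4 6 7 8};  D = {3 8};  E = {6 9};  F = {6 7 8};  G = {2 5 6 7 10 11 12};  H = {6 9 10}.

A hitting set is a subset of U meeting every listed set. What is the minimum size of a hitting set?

3

Take T = {6, 7, 8}. Each listed group contains at least one of these, so T is a hitting set of size 3.
The groups B, D, E are pairwise disjoint, so any hitting set needs a separate element for each — at least 3. Hence 3 is optimal.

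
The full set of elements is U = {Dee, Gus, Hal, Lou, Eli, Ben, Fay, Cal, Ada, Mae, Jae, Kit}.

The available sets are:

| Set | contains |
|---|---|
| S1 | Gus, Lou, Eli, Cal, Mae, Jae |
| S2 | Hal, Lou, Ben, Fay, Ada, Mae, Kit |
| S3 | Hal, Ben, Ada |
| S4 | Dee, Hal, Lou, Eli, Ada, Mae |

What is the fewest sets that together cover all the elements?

3

S1, S2, and S4 cover everything between them: the union {Dee, Gus, Hal, Lou, Eli, Ben, Fay, Cal, Ada, Mae, Jae, Kit} is all of U.
Only S4 contains Dee, so S4 is forced; the remaining 6 elements need at least 2 more sets (each remaining set adds at most 3) — so at least 3 sets are needed, and 3 is optimal.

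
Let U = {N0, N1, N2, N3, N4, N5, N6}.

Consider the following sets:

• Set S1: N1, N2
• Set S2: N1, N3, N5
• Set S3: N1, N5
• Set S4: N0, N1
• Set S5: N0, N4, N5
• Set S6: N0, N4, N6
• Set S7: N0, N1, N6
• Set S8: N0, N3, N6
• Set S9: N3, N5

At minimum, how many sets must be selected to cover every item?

3

S1 and S6 and S9 together: S1 ∪ S6 ∪ S9 = {N0, N1, N2, N3, N4, N5, N6} — every item is covered.
Each set has at most 3 items, and 2·3 = 6 < 7 — so at least 3 sets are needed, and 3 is optimal.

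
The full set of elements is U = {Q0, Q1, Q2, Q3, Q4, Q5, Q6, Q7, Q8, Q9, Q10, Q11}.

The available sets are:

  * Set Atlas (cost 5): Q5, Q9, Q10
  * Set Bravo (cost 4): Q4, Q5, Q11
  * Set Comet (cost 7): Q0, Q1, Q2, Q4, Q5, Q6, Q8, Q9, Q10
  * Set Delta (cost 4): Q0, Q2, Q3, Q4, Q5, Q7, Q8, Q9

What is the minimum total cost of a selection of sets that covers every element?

15

Bravo, Comet, Delta together cover every element (Bravo ∪ Comet ∪ Delta = {Q0, Q1, Q2, Q3, Q4, Q5, Q6, Q7, Q8, Q9, Q10, Q11}); total cost 4 + 7 + 4 = 15.
No covering selection has total cost below 15.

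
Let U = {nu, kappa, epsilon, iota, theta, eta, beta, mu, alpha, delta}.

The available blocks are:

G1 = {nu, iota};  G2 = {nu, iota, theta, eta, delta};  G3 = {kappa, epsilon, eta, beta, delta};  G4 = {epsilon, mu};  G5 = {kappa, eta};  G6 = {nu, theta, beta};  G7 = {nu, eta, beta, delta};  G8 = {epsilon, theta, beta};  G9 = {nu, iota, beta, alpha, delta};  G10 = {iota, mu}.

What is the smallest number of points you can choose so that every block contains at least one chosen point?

4

Take H = {nu, kappa, epsilon, mu}. Each listed block contains at least one of these, so H is a hitting set of size 4.
No choice of 3 points meets every block, so 4 is the minimum.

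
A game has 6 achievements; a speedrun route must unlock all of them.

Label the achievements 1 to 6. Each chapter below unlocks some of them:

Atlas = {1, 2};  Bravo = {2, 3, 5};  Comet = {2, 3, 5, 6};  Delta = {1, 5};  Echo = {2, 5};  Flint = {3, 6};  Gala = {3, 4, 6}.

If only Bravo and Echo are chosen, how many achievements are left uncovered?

Union of Bravo, Echo = {2, 3, 5}.
Not covered: 1, 4, 6 — 3 achievements.

3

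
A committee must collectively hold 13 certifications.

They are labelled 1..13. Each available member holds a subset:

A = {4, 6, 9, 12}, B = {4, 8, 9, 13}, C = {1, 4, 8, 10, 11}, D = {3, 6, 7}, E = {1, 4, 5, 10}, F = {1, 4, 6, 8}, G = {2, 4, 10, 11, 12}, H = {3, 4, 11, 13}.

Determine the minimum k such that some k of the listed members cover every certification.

B and D and E and G together: B ∪ D ∪ E ∪ G = {1, 2, 3, 4, 5, 6, 7, 8, 9, 10, 11, 12, 13} — every certification is covered.
Only G contains 2, so G is forced; the remaining 8 certifications need at least 3 more members (each remaining member adds at most 3) — so at least 4 members are needed, and 4 is optimal.

4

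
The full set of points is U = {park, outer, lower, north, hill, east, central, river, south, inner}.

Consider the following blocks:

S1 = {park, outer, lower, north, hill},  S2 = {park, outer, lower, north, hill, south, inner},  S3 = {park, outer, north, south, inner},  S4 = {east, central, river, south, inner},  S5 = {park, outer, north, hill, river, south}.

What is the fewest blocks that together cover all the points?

2

S1 and S4 cover everything between them: the union {park, outer, lower, north, hill, east, central, river, south, inner} is all of U.
No single block has all 10 points (the largest, S2, has 7), so 2 is optimal.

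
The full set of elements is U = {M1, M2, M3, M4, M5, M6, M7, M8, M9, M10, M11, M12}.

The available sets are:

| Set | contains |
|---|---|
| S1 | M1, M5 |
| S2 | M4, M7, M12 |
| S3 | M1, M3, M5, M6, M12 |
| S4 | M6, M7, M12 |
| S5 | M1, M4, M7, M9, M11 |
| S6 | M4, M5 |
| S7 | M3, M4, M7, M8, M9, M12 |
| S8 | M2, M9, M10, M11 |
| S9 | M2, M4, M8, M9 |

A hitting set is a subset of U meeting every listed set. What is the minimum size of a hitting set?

3

The 3 elements {M5, M9, M12} hit every set.
The sets S4, S6, S8 are pairwise disjoint, so any hitting set needs a separate element for each — at least 3. Hence 3 is optimal.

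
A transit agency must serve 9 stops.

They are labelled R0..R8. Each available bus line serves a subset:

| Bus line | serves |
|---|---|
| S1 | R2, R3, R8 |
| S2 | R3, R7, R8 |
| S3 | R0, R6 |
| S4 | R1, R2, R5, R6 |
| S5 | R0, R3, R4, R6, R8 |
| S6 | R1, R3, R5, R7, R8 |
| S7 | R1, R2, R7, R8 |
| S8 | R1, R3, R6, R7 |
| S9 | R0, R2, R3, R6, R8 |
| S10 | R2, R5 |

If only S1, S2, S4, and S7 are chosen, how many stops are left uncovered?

Union of S1, S2, S4, S7 = {R1, R2, R3, R5, R6, R7, R8}.
Not covered: R0, R4 — 2 stops.

2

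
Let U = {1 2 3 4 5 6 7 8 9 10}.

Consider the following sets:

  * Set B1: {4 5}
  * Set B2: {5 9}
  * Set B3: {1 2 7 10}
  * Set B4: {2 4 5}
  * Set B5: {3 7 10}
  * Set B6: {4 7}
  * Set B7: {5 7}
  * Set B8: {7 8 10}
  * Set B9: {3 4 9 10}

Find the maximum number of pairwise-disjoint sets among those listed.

2

B1, B5 are pairwise disjoint (B1={4,5}; B5={3,7,10}).
Every remaining set overlaps one of these, and no 3 of the listed sets are pairwise disjoint, so 2 is the maximum.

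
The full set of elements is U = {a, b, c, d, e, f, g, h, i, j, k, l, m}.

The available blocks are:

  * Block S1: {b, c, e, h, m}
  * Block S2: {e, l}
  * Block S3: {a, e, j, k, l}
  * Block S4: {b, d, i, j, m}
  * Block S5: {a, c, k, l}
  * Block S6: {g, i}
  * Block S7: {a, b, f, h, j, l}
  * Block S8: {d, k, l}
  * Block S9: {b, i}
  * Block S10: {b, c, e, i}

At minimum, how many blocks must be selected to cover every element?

4

Take {S1, S6, S7, S8}. Their union is {a, b, c, d, e, f, g, h, i, j, k, l, m}, which is all 13 elements.
Only S7 contains f, so S7 is forced; the remaining 7 elements need at least 3 more blocks (each remaining block adds at most 3) — so at least 4 blocks are needed, and 4 is optimal.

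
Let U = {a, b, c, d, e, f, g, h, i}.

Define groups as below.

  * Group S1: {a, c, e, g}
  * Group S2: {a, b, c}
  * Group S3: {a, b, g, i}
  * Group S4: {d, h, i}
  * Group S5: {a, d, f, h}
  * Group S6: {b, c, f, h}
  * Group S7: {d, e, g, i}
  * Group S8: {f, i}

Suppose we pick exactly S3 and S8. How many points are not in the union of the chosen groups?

4

Union of S3, S8 = {a, b, f, g, i}.
Not covered: c, d, e, h — 4 points.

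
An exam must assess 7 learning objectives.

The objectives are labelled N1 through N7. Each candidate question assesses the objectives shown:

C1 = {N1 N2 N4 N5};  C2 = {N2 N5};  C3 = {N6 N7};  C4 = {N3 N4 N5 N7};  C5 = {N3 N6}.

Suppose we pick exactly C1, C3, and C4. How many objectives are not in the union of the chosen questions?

0

Union of C1, C3, C4 = {N1, N2, N3, N4, N5, N6, N7} — that's every objective, so 0 are uncovered.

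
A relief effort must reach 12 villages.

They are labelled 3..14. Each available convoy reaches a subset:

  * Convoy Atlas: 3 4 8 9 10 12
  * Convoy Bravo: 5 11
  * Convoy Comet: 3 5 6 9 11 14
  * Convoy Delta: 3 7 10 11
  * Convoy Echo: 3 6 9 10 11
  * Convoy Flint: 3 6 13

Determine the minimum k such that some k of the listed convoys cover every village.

4

Atlas and Comet and Delta and Flint together: Atlas ∪ Comet ∪ Delta ∪ Flint = {3, 4, 5, 6, 7, 8, 9, 10, 11, 12, 13, 14} — every village is covered.
No 3 of the 6 convoys cover everything (all 20 combinations miss at least one village), so 4 is optimal.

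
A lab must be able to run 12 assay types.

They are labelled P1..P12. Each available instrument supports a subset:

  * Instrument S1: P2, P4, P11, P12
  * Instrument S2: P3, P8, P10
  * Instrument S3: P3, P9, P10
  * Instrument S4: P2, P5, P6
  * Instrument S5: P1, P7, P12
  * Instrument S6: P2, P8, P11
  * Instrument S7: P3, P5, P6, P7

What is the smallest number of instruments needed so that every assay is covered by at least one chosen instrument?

S1 and S3 and S5 and S6 and S7 together: S1 ∪ S3 ∪ S5 ∪ S6 ∪ S7 = {P1, P2, P3, P4, P5, P6, P7, P8, P9, P10, P11, P12} — every assay is covered.
No 4 of the 7 instruments cover everything (all 35 combinations miss at least one assay), so 5 is optimal.

5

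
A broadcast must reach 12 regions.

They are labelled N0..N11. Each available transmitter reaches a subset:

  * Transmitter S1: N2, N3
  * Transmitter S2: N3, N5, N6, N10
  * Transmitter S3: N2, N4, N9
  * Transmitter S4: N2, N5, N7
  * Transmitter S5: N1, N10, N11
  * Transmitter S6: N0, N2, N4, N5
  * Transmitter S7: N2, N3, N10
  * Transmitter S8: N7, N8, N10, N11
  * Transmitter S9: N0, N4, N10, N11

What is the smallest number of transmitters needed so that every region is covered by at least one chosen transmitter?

5

S2 and S3 and S5 and S8 and S9 together: S2 ∪ S3 ∪ S5 ∪ S8 ∪ S9 = {N0, N1, N2, N3, N4, N5, N6, N7, N8, N9, N10, N11} — every region is covered.
No 4 of the 9 transmitters cover everything (all 126 combinations miss at least one region), so 5 is optimal.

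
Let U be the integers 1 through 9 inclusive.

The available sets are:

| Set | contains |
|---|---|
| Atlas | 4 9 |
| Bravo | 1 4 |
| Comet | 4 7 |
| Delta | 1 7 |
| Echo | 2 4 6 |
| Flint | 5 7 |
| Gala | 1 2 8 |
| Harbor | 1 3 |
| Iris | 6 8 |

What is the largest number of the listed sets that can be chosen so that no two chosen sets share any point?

Atlas, Flint, Harbor, Iris are pairwise disjoint (Atlas={4,9}; Flint={5,7}; Harbor={1,3}; Iris={6,8}).
Every remaining set overlaps one of these, and no 5 of the listed sets are pairwise disjoint, so 4 is the maximum.

4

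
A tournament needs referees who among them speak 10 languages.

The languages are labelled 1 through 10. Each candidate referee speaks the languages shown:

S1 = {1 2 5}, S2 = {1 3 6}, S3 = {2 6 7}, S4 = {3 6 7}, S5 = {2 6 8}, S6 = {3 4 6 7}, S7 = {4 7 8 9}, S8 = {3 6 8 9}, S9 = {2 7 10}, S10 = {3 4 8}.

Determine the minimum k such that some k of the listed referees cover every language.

Take {S1, S6, S7, S9}. Their union is {1, 2, 3, 4, 5, 6, 7, 8, 9, 10}, which is all 10 languages.
No 3 of the 10 referees cover everything (all 120 combinations miss at least one language), so 4 is optimal.

4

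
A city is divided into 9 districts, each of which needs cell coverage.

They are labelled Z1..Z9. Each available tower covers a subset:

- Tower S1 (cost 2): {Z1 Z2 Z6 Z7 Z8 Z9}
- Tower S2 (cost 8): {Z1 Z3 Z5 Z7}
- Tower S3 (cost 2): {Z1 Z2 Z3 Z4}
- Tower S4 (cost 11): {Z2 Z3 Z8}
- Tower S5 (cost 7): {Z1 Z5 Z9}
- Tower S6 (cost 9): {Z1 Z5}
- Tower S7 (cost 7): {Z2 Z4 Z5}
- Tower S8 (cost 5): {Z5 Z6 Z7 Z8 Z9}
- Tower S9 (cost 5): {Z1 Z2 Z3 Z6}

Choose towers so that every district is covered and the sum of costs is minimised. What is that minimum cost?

S3, S8 together cover every district (S3 ∪ S8 = {Z1, Z2, Z3, Z4, Z5, Z6, Z7, Z8, Z9}); total cost 2 + 5 = 7.
The greedy pick S1, S3, S8 costs 9; no covering selection beats 7.

7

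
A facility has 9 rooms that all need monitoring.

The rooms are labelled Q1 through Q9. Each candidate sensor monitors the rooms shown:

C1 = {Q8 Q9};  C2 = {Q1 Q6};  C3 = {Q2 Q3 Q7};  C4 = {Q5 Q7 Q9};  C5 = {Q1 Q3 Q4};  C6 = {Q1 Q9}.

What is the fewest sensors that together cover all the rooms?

5

C1 and C2 and C3 and C4 and C5 together: C1 ∪ C2 ∪ C3 ∪ C4 ∪ C5 = {Q1, Q2, Q3, Q4, Q5, Q6, Q7, Q8, Q9} — every room is covered.
No 4 of the 6 sensors cover everything (all 15 combinations miss at least one room), so 5 is optimal.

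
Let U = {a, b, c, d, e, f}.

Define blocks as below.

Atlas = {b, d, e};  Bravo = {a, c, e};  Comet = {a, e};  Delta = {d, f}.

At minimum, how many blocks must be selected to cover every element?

3

Atlas, Bravo, and Delta cover everything between them: the union {a, b, c, d, e, f} is all of U.
Only Atlas contains b, so Atlas is forced; the remaining 3 elements need at least 2 more blocks (each remaining block adds at most 2) — so at least 3 blocks are needed, and 3 is optimal.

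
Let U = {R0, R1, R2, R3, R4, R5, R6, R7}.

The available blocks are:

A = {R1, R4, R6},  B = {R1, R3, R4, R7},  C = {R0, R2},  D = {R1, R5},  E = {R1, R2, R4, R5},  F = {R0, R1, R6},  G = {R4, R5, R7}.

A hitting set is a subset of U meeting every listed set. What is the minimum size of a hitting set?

H = {R1, R2, R4} meets every block (each contains at least one member of H), and |H| = 3.
No choice of 2 items meets every block, so 3 is the minimum.

3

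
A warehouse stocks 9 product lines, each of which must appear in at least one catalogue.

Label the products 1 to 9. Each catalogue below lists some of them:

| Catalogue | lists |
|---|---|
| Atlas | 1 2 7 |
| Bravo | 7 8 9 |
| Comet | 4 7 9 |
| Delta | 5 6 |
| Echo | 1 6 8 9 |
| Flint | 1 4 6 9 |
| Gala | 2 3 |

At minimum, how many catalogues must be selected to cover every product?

4

Bravo and Delta and Flint and Gala together: Bravo ∪ Delta ∪ Flint ∪ Gala = {1, 2, 3, 4, 5, 6, 7, 8, 9} — every product is covered.
Only Delta contains 5, so Delta is forced; the remaining 7 products need at least 3 more catalogues (each remaining catalogue adds at most 3) — so at least 4 catalogues are needed, and 4 is optimal.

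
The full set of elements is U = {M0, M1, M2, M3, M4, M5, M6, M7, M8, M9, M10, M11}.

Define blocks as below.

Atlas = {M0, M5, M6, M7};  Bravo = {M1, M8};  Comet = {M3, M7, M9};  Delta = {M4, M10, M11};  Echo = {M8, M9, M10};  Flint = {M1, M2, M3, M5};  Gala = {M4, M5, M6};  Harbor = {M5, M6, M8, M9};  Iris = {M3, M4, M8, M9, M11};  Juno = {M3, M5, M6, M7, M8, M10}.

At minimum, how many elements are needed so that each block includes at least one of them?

The 4 elements {M1, M4, M7, M9} hit every block.
No choice of 3 elements meets every block, so 4 is the minimum.

4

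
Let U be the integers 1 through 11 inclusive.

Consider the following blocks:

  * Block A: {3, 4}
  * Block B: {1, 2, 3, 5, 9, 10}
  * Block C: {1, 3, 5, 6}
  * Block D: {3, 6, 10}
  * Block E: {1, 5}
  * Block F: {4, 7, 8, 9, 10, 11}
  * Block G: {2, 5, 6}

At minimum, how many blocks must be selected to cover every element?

C and F and G together: C ∪ F ∪ G = {1, 2, 3, 4, 5, 6, 7, 8, 9, 10, 11} — every element is covered.
Only F contains 7, so F is forced; the remaining 5 elements need at least 2 more blocks (each remaining block adds at most 4) — so at least 3 blocks are needed, and 3 is optimal.

3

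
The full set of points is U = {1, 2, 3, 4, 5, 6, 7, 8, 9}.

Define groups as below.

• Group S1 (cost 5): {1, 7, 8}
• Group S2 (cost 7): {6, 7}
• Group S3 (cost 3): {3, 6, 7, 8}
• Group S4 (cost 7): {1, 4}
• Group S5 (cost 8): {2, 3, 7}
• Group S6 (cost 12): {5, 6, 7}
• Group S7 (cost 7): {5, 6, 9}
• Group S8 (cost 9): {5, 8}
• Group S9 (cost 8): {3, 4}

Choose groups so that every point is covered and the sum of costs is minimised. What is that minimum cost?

S3, S4, S5, S7 together cover every point (S3 ∪ S4 ∪ S5 ∪ S7 = {1, 2, 3, 4, 5, 6, 7, 8, 9}); total cost 3 + 7 + 8 + 7 = 25.
No covering selection has total cost below 25.

25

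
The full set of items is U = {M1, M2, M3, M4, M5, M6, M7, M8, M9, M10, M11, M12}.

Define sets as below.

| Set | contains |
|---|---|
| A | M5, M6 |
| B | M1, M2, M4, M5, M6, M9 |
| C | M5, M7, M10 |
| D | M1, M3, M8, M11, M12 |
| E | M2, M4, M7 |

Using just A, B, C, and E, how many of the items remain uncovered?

Union of A, B, C, E = {M1, M2, M4, M5, M6, M7, M9, M10}.
Not covered: M3, M8, M11, M12 — 4 items.

4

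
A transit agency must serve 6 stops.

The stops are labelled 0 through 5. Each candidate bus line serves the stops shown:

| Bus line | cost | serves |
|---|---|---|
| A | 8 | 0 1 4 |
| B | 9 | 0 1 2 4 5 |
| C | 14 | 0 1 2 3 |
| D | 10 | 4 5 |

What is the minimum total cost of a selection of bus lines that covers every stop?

23

B, C together cover every stop (B ∪ C = {0, 1, 2, 3, 4, 5}); total cost 9 + 14 = 23.
No covering selection has total cost below 23.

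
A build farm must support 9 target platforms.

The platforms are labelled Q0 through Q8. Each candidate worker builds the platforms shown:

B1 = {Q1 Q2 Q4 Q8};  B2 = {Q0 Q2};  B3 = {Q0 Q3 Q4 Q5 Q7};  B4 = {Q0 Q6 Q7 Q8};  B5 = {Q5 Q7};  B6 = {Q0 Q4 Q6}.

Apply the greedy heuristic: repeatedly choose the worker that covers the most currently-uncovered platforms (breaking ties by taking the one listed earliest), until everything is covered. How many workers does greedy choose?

Greedy: pick B3 (covers 5 new) → pick B1 (covers 3 new) → pick B4 (covers 1 new). Total picks: 3.

3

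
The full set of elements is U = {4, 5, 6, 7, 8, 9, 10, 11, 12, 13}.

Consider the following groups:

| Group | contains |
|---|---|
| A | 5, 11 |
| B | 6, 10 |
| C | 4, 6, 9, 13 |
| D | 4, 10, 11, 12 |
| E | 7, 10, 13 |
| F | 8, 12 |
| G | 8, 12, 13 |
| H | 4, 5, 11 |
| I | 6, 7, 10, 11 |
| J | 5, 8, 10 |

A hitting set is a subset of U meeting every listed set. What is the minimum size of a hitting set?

T = {4, 5, 8, 10} meets every group (each contains at least one member of T), and |T| = 4.
No choice of 3 elements meets every group, so 4 is the minimum.

4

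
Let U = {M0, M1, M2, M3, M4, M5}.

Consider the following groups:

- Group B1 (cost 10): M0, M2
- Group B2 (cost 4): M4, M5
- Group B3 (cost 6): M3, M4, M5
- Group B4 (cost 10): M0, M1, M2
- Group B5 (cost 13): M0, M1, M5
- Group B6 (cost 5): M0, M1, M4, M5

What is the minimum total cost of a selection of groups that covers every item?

B3, B4 together cover every item (B3 ∪ B4 = {M0, M1, M2, M3, M4, M5}); total cost 6 + 10 = 16.
The greedy pick B6, B3, B1 costs 21; no covering selection beats 16.

16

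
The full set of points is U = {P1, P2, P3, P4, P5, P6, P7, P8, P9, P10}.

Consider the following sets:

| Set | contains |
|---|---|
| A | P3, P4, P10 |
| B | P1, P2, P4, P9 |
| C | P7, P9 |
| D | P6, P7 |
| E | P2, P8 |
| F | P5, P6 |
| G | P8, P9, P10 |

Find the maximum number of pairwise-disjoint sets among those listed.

4

A, C, E, F are pairwise disjoint (A={P3,P4,P10}; C={P7,P9}; E={P2,P8}; F={P5,P6}).
Every remaining set overlaps one of these, and no 5 of the listed sets are pairwise disjoint, so 4 is the maximum.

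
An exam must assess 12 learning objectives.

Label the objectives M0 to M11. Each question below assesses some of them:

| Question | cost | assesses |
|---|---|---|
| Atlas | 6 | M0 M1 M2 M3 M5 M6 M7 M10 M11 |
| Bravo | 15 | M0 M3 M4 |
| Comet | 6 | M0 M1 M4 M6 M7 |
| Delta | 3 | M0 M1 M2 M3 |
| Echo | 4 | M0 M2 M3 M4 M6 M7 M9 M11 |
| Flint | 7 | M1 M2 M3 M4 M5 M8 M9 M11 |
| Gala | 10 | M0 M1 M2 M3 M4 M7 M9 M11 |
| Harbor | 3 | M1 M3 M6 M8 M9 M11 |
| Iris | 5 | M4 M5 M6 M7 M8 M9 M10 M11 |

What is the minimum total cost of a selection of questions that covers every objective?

Delta, Iris together cover every objective (Delta ∪ Iris = {M0, M1, M2, M3, M4, M5, M6, M7, M8, M9, M10, M11}); total cost 3 + 5 = 8.
The greedy pick Echo, Harbor, Iris costs 12; no covering selection beats 8.

8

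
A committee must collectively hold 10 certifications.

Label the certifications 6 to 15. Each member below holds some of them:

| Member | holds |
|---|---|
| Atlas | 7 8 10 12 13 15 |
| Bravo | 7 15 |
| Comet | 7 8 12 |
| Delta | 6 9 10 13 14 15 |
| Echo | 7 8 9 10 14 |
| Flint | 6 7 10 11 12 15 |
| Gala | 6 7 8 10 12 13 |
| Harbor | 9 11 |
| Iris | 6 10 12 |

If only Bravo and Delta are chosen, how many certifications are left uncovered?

Union of Bravo, Delta = {6, 7, 9, 10, 13, 14, 15}.
Not covered: 8, 11, 12 — 3 certifications.

3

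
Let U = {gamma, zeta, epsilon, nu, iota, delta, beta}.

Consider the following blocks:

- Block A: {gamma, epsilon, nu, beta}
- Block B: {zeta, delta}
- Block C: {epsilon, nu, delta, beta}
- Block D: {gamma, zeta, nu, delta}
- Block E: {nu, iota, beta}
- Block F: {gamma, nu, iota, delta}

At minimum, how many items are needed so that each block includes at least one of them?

H = {delta, beta} meets every block (each contains at least one member of H), and |H| = 2.
The blocks B, E are pairwise disjoint, so any hitting set needs a separate item for each — at least 2. Hence 2 is optimal.

2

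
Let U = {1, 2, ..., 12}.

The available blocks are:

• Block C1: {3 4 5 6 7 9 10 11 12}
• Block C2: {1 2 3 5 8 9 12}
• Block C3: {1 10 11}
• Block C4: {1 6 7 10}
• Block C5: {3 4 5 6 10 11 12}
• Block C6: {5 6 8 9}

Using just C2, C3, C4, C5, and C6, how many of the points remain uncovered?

Union of C2, C3, C4, C5, C6 = {1, 2, 3, 4, 5, 6, 7, 8, 9, 10, 11, 12} — that's every point, so 0 are uncovered.

0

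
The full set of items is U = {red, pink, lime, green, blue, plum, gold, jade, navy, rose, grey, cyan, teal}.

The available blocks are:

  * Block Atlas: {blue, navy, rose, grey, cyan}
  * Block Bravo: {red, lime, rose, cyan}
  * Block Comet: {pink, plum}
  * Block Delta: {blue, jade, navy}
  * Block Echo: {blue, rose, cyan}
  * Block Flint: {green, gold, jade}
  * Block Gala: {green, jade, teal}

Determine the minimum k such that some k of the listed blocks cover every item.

5

Atlas and Bravo and Comet and Flint and Gala together: Atlas ∪ Bravo ∪ Comet ∪ Flint ∪ Gala = {red, pink, lime, green, blue, plum, gold, jade, navy, rose, grey, cyan, teal} — every item is covered.
No 4 of the 7 blocks cover everything (all 35 combinations miss at least one item), so 5 is optimal.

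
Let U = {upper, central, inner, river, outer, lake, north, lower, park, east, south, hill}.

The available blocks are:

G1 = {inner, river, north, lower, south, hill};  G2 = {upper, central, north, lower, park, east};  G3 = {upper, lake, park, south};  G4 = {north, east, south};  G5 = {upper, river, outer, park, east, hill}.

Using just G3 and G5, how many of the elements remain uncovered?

4

Union of G3, G5 = {upper, river, outer, lake, park, east, south, hill}.
Not covered: central, inner, north, lower — 4 elements.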